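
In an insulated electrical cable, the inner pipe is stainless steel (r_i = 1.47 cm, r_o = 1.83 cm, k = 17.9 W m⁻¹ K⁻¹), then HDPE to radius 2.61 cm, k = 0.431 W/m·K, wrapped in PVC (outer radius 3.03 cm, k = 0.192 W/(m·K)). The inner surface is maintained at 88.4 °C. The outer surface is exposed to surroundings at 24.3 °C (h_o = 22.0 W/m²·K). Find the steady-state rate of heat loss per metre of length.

Treat each layer as a resistance in series:
  R'_stainless steel = ln(0.0183/0.0147)/(2πk) = 0.2191/(2π·17.9) = 0.001948 m·K/W
  R'_HDPE = ln(0.0261/0.0183)/(2πk) = 0.3550/(2π·0.431) = 0.1311 m·K/W
  R'_PVC = ln(0.0303/0.0261)/(2πk) = 0.1492/(2π·0.192) = 0.1237 m·K/W
  R'_conv,out = 1/(2πr h) = 1/(2π·0.0303·22.0) = 0.2388 m·K/W
ΣR = 0.001948 + 0.1311 + 0.1237 + 0.2388 = 0.4955 m·K/W
Q' = ΔT/ΣR = (88.4 °C − 24.3 °C)/0.4955 = 129 W/m

Q' = 129 W/m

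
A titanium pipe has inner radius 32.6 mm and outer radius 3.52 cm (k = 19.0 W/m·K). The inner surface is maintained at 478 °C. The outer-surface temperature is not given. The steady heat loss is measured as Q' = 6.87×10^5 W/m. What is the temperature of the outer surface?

T_out = 36.4 °C

Sum the resistances:
  R'_titanium = ln(0.0352/0.0326)/(2πk) = 0.07673/(2π·19.0) = 6.428×10^-4 m·K/W
ΣR = 6.428×10^-4 m·K/W
ΔT = Q'·ΣR = 6.87×10^5 × 6.428×10^-4 = 441.6 K
Heat flows outward, so T_out = T_in − ΔT = 478 − 441.6 = 36.4 °C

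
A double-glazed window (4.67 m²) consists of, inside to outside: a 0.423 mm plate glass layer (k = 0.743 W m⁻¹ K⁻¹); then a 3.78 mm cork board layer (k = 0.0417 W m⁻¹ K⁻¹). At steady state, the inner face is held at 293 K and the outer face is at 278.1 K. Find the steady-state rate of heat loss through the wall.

Q = 763 W

Treat each layer as a resistance in series:
  R_plate glass = L/(kA) = 4.23×10^-4/(0.743·4.67) = 1.219×10^-4 K/W
  R_cork board = L/(kA) = 0.00378/(0.0417·4.67) = 0.01941 K/W
ΣR = 1.219×10^-4 + 0.01941 = 0.01953 K/W
Q = ΔT/ΣR = (293 K − 278.1 K)/0.01953 = 763 W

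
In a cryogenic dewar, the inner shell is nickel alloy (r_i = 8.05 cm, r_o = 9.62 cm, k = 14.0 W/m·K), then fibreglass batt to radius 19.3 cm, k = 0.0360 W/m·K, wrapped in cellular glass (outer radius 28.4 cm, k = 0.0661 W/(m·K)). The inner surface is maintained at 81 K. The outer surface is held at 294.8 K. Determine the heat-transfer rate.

Q = 15.8 W

Treat each layer as a resistance in series:
  R_nickel alloy = (1/0.0805 − 1/0.0962)/(4πk) = 2.027/(4π·14.0) = 0.01152 K/W
  R_fibreglass batt = (1/0.0962 − 1/0.193)/(4πk) = 5.214/(4π·0.0360) = 11.52 K/W
  R_cellular glass = (1/0.193 − 1/0.284)/(4πk) = 1.660/(4π·0.0661) = 1.999 K/W
ΣR = 0.01152 + 11.52 + 1.999 = 13.53 K/W
Q = ΔT/ΣR = (81 K − 294.8 K)/13.53 = -15.8 W
(Negative Q ⇒ heat flows inward; heat gain = 15.8 W.)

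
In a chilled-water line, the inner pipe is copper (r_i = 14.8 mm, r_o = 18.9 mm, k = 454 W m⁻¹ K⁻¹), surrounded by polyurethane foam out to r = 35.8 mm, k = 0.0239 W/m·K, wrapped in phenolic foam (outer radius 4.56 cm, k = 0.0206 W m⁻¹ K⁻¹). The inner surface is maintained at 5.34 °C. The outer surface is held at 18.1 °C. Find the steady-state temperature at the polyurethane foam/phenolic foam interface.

Series thermal resistances, inner to outer:
  R'_copper = ln(0.0189/0.0148)/(2πk) = 0.2445/(2π·454) = 8.572×10^-5 m·K/W
  R'_polyurethane foam = ln(0.0358/0.0189)/(2πk) = 0.6388/(2π·0.0239) = 4.254 m·K/W
  R'_phenolic foam = ln(0.0456/0.0358)/(2πk) = 0.2420/(2π·0.0206) = 1.869 m·K/W
ΣR = 8.572×10^-5 + 4.254 + 1.869 = 6.123 m·K/W
Q' = ΔT/ΣR = (5.34 °C − 18.1 °C)/6.123 = -2.084 W/m
From the inner boundary to the polyurethane foam/phenolic foam interface, ΣR_partial = 4.254 m·K/W.
T_interface = T_in − Q'·ΣR_partial = 5.34 °C − (-2.084)(4.254) = 14.2 °C

T = 14.2 °C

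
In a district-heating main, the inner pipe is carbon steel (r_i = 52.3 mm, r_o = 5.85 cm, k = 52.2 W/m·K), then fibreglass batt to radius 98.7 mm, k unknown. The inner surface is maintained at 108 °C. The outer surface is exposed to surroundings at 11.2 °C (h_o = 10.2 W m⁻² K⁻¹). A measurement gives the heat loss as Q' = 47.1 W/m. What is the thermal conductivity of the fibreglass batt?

ΣR = ΔT/Q' = |108 − 11.2|/47.1 = 2.055 m·K/W
Known resistances:
  R'_carbon steel = ln(0.0585/0.0523)/(2πk) = 0.1120/(2π·52.2) = 3.416×10^-4 m·K/W
  R'_conv,out = 1/(2πr h) = 1/(2π·0.0987·10.2) = 0.1581 m·K/W
R_fibreglass batt = ΣR − ΣR_known = 2.055 − 0.1584 = 1.897 m·K/W
ln(r₂/r₁)/(2πk) = 1.897 ⇒ k = 0.5231/(2π·1.897) = 0.0439 W/m·K

k = 0.0439 W/m·K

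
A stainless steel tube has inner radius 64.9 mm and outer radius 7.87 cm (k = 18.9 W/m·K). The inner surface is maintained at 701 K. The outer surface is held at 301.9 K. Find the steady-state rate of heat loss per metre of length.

Q' = 246 kW/m

Q' = 2πk·ΔT/ln(r₂/r₁) = 2π × 18.9 × 399.1 / ln(0.0787/0.0649) = 2.46×10^5 W/m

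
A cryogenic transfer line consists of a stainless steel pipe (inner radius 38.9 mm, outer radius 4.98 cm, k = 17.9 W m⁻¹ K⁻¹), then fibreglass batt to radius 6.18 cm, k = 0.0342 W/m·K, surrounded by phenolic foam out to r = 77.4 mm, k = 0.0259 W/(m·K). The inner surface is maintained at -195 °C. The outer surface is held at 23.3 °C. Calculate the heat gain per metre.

Q' = 91.3 W/m

Series thermal resistances, inner to outer:
  R'_stainless steel = ln(0.0498/0.0389)/(2πk) = 0.2470/(2π·17.9) = 0.002196 m·K/W
  R'_fibreglass batt = ln(0.0618/0.0498)/(2πk) = 0.2159/(2π·0.0342) = 1.005 m·K/W
  R'_phenolic foam = ln(0.0774/0.0618)/(2πk) = 0.2251/(2π·0.0259) = 1.383 m·K/W
ΣR = 0.002196 + 1.005 + 1.383 = 2.390 m·K/W
Q' = ΔT/ΣR = (-195 °C − 23.3 °C)/2.390 = -91.3 W/m
(Negative Q' ⇒ heat flows inward; heat gain = 91.3 W/m.)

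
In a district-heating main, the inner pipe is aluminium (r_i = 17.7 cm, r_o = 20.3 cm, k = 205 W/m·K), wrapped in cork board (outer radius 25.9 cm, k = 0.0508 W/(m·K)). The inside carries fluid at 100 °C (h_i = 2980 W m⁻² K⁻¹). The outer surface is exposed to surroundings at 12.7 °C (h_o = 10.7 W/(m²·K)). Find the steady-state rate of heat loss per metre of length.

Series thermal resistances, inner to outer:
  R'_conv,in = 1/(2πr h) = 1/(2π·0.177·2980) = 3.017×10^-4 m·K/W
  R'_aluminium = ln(0.203/0.177)/(2πk) = 0.1371/(2π·205) = 1.064×10^-4 m·K/W
  R'_cork board = ln(0.259/0.203)/(2πk) = 0.2436/(2π·0.0508) = 0.7633 m·K/W
  R'_conv,out = 1/(2πr h) = 1/(2π·0.259·10.7) = 0.05743 m·K/W
ΣR = 3.017×10^-4 + 1.064×10^-4 + 0.7633 + 0.05743 = 0.8211 m·K/W
Q' = ΔT/ΣR = (100 °C − 12.7 °C)/0.8211 = 106 W/m

Q' = 106 W/m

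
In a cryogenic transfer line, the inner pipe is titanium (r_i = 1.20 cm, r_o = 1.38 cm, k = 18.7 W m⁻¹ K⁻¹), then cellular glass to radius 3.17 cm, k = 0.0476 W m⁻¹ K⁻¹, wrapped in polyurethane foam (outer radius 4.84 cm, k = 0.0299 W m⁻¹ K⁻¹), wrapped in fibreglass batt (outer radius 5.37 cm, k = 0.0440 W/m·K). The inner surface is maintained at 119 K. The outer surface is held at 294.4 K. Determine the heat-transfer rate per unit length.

Q' = 32.4 W/m

Treat each layer as a resistance in series:
  R'_titanium = ln(0.0138/0.0120)/(2πk) = 0.1398/(2π·18.7) = 0.001190 m·K/W
  R'_cellular glass = ln(0.0317/0.0138)/(2πk) = 0.8316/(2π·0.0476) = 2.781 m·K/W
  R'_polyurethane foam = ln(0.0484/0.0317)/(2πk) = 0.4232/(2π·0.0299) = 2.253 m·K/W
  R'_fibreglass batt = ln(0.0537/0.0484)/(2πk) = 0.1039/(2π·0.0440) = 0.3759 m·K/W
ΣR = 0.001190 + 2.781 + 2.253 + 0.3759 = 5.411 m·K/W
Q' = ΔT/ΣR = (119 K − 294.4 K)/5.411 = -32.4 W/m
(Negative Q' ⇒ heat flows inward; heat gain = 32.4 W/m.)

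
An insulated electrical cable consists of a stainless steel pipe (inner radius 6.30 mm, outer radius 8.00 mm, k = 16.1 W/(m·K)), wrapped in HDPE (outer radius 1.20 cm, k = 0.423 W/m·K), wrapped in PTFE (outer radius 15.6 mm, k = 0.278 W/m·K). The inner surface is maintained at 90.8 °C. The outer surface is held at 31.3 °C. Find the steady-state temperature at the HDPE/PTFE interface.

Treat each layer as a resistance in series:
  R'_stainless steel = ln(0.00800/0.00630)/(2πk) = 0.2389/(2π·16.1) = 0.002362 m·K/W
  R'_HDPE = ln(0.0120/0.00800)/(2πk) = 0.4055/(2π·0.423) = 0.1526 m·K/W
  R'_PTFE = ln(0.0156/0.0120)/(2πk) = 0.2624/(2π·0.278) = 0.1502 m·K/W
ΣR = 0.002362 + 0.1526 + 0.1502 = 0.3052 m·K/W
Q' = ΔT/ΣR = (90.8 °C − 31.3 °C)/0.3052 = 195.0 W/m
From the inner boundary to the HDPE/PTFE interface, ΣR_partial = 0.1550 m·K/W.
T_interface = T_in − Q'·ΣR_partial = 90.8 °C − (195.0)(0.1550) = 60.6 °C

T = 60.6 °C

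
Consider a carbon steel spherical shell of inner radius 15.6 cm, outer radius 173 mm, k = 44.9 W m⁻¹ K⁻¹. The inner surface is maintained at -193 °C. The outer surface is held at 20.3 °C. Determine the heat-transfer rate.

Q = 4πk·ΔT/(1/r₁ − 1/r₂) = 4π × 44.9 × 213.3 / (1/0.156 − 1/0.173) = 1.91×10^5 W

Q = 191 kW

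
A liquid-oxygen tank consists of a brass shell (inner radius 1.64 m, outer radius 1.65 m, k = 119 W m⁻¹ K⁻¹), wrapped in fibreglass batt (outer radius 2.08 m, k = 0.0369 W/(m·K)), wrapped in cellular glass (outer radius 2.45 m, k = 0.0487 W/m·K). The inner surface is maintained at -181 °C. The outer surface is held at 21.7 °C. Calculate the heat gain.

Treat each layer as a resistance in series:
  R_brass = (1/1.64 − 1/1.65)/(4πk) = 0.003695/(4π·119) = 2.471×10^-6 K/W
  R_fibreglass batt = (1/1.65 − 1/2.08)/(4πk) = 0.1253/(4π·0.0369) = 0.2702 K/W
  R_cellular glass = (1/2.08 − 1/2.45)/(4πk) = 0.07261/(4π·0.0487) = 0.1186 K/W
ΣR = 2.471×10^-6 + 0.2702 + 0.1186 = 0.3888 K/W
Q = ΔT/ΣR = (-181 °C − 21.7 °C)/0.3888 = -521 W
(Negative Q ⇒ heat flows inward; heat gain = 521 W.)

Q = 521 W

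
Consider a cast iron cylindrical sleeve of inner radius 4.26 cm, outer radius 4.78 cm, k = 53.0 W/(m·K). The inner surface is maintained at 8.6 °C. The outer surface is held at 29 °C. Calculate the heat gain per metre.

Q' = 59.0 kW/m

Q' = 2πk·ΔT/ln(r₂/r₁) = 2π × 53.0 × 20.4 / ln(0.0478/0.0426) = 59000 W/m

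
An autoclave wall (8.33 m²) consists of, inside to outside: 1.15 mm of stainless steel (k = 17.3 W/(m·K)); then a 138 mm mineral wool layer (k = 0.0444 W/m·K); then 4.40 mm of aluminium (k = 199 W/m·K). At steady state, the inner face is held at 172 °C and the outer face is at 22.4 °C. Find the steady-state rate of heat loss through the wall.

Series thermal resistances, inner to outer:
  R_stainless steel = L/(kA) = 0.00115/(17.3·8.33) = 7.980×10^-6 K/W
  R_mineral wool = L/(kA) = 0.138/(0.0444·8.33) = 0.3731 K/W
  R_aluminium = L/(kA) = 0.00440/(199·8.33) = 2.654×10^-6 K/W
ΣR = 7.980×10^-6 + 0.3731 + 2.654×10^-6 = 0.3731 K/W
Q = ΔT/ΣR = (172 °C − 22.4 °C)/0.3731 = 401 W

Q = 401 W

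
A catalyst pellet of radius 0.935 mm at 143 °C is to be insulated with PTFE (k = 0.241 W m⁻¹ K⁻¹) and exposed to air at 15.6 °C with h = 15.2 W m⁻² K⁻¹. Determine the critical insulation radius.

r_cr = 3.17 cm

For a sphere, r_cr = 2k_ins/h = 2·0.241/15.2 = 0.0317 m = 3.17 cm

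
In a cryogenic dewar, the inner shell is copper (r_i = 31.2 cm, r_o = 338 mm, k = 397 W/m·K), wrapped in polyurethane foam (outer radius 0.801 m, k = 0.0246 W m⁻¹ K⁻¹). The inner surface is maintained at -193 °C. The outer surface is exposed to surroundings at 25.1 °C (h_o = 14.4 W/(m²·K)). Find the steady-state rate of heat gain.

Resistance network (inner→outer):
  R_copper = (1/0.312 − 1/0.338)/(4πk) = 0.2465/(4π·397) = 4.942×10^-5 K/W
  R_polyurethane foam = (1/0.338 − 1/0.801)/(4πk) = 1.710/(4π·0.0246) = 5.532 K/W
  R_conv,out = 1/(4πr²h) = 1/(4π·0.801²·14.4) = 0.008613 K/W
ΣR = 4.942×10^-5 + 5.532 + 0.008613 = 5.541 K/W
Q = ΔT/ΣR = (-193 °C − 25.1 °C)/5.541 = -39.4 W
(Negative Q ⇒ heat flows inward; heat gain = 39.4 W.)

Q = 39.4 W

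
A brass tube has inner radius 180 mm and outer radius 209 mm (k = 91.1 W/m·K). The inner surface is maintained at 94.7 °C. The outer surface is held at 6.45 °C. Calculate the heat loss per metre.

Q' = 338 kW/m

Q' = 2πk·ΔT/ln(r₂/r₁) = 2π × 91.1 × 88.25 / ln(0.209/0.180) = 3.38×10^5 W/m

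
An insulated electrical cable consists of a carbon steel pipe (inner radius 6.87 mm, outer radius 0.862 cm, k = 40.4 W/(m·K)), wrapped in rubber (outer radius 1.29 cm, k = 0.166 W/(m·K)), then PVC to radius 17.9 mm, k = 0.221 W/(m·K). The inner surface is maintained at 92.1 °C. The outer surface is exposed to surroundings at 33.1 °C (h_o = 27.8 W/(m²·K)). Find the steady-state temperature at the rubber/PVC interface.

Resistance network (inner→outer):
  R'_carbon steel = ln(0.00862/0.00687)/(2πk) = 0.2269/(2π·40.4) = 8.940×10^-4 m·K/W
  R'_rubber = ln(0.0129/0.00862)/(2πk) = 0.4031/(2π·0.166) = 0.3865 m·K/W
  R'_PVC = ln(0.0179/0.0129)/(2πk) = 0.3276/(2π·0.221) = 0.2359 m·K/W
  R'_conv,out = 1/(2πr h) = 1/(2π·0.0179·27.8) = 0.3198 m·K/W
ΣR = 8.940×10^-4 + 0.3865 + 0.2359 + 0.3198 = 0.9431 m·K/W
Q' = ΔT/ΣR = (92.1 °C − 33.1 °C)/0.9431 = 62.56 W/m
From the inner boundary to the rubber/PVC interface, ΣR_partial = 0.3874 m·K/W.
T_interface = T_in − Q'·ΣR_partial = 92.1 °C − (62.56)(0.3874) = 67.9 °C

T = 67.9 °C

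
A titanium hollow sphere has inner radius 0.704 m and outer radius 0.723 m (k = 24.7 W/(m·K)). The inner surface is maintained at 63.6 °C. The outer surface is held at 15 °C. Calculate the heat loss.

Q = 4.04×10^5 W

Q = 4πk·ΔT/(1/r₁ − 1/r₂) = 4π × 24.7 × 48.6 / (1/0.704 − 1/0.723) = 4.04×10^5 W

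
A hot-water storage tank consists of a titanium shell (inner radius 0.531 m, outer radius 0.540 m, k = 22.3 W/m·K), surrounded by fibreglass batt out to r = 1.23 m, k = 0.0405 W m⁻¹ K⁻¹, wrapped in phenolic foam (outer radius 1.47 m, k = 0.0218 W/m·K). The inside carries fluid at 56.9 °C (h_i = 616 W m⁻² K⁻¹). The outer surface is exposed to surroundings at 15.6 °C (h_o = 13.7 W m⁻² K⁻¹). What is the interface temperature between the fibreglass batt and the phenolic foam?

Resistance network (inner→outer):
  R_conv,in = 1/(4πr²h) = 1/(4π·0.531²·616) = 4.582×10^-4 K/W
  R_titanium = (1/0.531 − 1/0.540)/(4πk) = 0.03139/(4π·22.3) = 1.120×10^-4 K/W
  R_fibreglass batt = (1/0.540 − 1/1.23)/(4πk) = 1.039/(4π·0.0405) = 2.041 K/W
  R_phenolic foam = (1/1.23 − 1/1.47)/(4πk) = 0.1327/(4π·0.0218) = 0.4845 K/W
  R_conv,out = 1/(4πr²h) = 1/(4π·1.47²·13.7) = 0.002688 K/W
ΣR = 4.582×10^-4 + 1.120×10^-4 + 2.041 + 0.4845 + 0.002688 = 2.529 K/W
Q = ΔT/ΣR = (56.9 °C − 15.6 °C)/2.529 = 16.33 W
From the inner boundary to the fibreglass batt/phenolic foam interface, ΣR_partial = 2.042 K/W.
T_interface = T_in − Q·ΣR_partial = 56.9 °C − (16.33)(2.042) = 23.6 °C

T = 23.6 °C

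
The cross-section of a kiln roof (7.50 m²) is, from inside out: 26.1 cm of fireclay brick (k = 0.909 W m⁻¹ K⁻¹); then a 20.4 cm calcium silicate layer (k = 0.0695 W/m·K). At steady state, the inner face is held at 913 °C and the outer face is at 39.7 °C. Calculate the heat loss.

Q = 2030 W

Series thermal resistances, inner to outer:
  R_fireclay brick = L/(kA) = 0.261/(0.909·7.50) = 0.03828 K/W
  R_calcium silicate = L/(kA) = 0.204/(0.0695·7.50) = 0.3914 K/W
ΣR = 0.03828 + 0.3914 = 0.4297 K/W
Q = ΔT/ΣR = (913 °C − 39.7 °C)/0.4297 = 2030 W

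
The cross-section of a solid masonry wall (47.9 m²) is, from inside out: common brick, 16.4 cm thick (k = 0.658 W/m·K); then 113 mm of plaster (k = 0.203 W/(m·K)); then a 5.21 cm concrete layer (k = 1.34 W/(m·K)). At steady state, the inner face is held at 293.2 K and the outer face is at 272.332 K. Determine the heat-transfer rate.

Series thermal resistances, inner to outer:
  R_common brick = L/(kA) = 0.164/(0.658·47.9) = 0.005203 K/W
  R_plaster = L/(kA) = 0.113/(0.203·47.9) = 0.01162 K/W
  R_concrete = L/(kA) = 0.0521/(1.34·47.9) = 8.117×10^-4 K/W
ΣR = 0.005203 + 0.01162 + 8.117×10^-4 = 0.01763 K/W
Q = ΔT/ΣR = (293.2 K − 272.332 K)/0.01763 = 1180 W

Q = 1180 W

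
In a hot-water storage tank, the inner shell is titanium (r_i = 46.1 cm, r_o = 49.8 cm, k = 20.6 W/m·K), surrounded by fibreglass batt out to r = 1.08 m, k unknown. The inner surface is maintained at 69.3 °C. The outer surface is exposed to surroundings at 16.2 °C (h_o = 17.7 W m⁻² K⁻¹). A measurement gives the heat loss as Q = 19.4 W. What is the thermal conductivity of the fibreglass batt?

ΣR = ΔT/Q = |69.3 − 16.2|/19.4 = 2.737 K/W
Known resistances:
  R_titanium = (1/0.461 − 1/0.498)/(4πk) = 0.1612/(4π·20.6) = 6.226×10^-4 K/W
  R_conv,out = 1/(4πr²h) = 1/(4π·1.08²·17.7) = 0.003855 K/W
R_fibreglass batt = ΣR − ΣR_known = 2.737 − 0.004478 = 2.733 K/W
(1/r₁−1/r₂)/(4πk) = 2.733 ⇒ k = 1.082/(4π·2.733) = 0.0315 W/m·K

k = 0.0315 W/m·K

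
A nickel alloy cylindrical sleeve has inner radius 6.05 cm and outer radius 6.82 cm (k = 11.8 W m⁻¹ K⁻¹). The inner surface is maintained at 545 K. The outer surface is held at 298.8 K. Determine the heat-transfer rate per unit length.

Q' = 152 kW/m

Q' = 2πk·ΔT/ln(r₂/r₁) = 2π × 11.8 × 246.2 / ln(0.0682/0.0605) = 1.52×10^5 W/m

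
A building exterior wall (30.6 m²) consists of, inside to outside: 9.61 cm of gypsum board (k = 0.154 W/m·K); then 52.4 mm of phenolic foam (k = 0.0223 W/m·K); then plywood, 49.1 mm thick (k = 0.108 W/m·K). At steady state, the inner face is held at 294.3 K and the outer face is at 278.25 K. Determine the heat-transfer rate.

Q = 143 W

Treat each layer as a resistance in series:
  R_gypsum board = L/(kA) = 0.0961/(0.154·30.6) = 0.02039 K/W
  R_phenolic foam = L/(kA) = 0.0524/(0.0223·30.6) = 0.07679 K/W
  R_plywood = L/(kA) = 0.0491/(0.108·30.6) = 0.01486 K/W
ΣR = 0.02039 + 0.07679 + 0.01486 = 0.1120 K/W
Q = ΔT/ΣR = (294.3 K − 278.25 K)/0.1120 = 143 W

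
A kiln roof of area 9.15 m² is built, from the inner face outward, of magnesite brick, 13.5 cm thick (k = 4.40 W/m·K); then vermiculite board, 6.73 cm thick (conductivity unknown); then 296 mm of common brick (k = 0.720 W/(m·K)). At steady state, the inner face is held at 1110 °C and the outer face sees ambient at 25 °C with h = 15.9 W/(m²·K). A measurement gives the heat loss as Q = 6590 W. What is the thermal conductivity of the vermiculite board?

ΣR = ΔT/Q = |1110 − 25|/6590 = 0.1646 K/W
Known resistances:
  R_magnesite brick = L/(kA) = 0.135/(4.40·9.15) = 0.003353 K/W
  R_common brick = L/(kA) = 0.296/(0.720·9.15) = 0.04493 K/W
  R_conv,out = 1/(hA) = 1/(15.9·9.15) = 0.006874 K/W
R_vermiculite board = ΣR − ΣR_known = 0.1646 − 0.05516 = 0.1094 K/W
L/(kA) = 0.1094 ⇒ k = 0.0673/(0.1094·9.15) = 0.0672 W/m·K

k = 0.0672 W/m·K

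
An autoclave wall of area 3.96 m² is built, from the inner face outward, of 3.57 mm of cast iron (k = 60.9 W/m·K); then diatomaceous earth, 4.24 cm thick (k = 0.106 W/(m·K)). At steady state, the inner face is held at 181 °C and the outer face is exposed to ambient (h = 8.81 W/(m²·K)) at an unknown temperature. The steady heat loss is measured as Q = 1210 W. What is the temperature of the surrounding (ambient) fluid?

T_out = 24.1 °C

Series resistances:
  R_cast iron = L/(kA) = 0.00357/(60.9·3.96) = 1.480×10^-5 K/W
  R_diatomaceous earth = L/(kA) = 0.0424/(0.106·3.96) = 0.1010 K/W
  R_conv,out = 1/(hA) = 1/(8.81·3.96) = 0.02866 K/W
ΣR = 0.1297 K/W
ΔT = Q·ΣR = 1210 × 0.1297 = 156.9 K
Heat flows outward, so T_out = T_in − ΔT = 181 − 156.9 = 24.1 °C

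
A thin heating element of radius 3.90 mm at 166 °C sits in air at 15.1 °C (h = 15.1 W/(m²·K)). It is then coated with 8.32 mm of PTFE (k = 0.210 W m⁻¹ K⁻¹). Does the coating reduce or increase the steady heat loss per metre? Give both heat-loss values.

Critical radius for a cylinder: r_cr = k/h = 0.0139 m = 1.39 cm.
Outer radius after coating: r₂ = 0.00390 + 0.00832 = 0.01222 m.
Since r₁ < r_cr and r₂ ≤ r_cr, the coating moves toward the maximum at r_cr — heat loss rises.
Bare: R = 1/(2πr₁h) = 2.703 m·K/W; Q = 150.9/2.703 = 55.8 W/m.
Coated: R = R_cond + R_conv = 1.728 m·K/W; Q = 150.9/1.728 = 87.3 W/m.

increases: 55.8 → 87.3 W/m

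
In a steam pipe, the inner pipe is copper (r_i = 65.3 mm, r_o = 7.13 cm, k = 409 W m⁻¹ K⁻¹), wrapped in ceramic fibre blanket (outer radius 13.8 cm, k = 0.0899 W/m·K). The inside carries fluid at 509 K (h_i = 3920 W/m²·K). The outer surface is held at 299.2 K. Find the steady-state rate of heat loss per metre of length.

Resistance network (inner→outer):
  R'_conv,in = 1/(2πr h) = 1/(2π·0.0653·3920) = 6.218×10^-4 m·K/W
  R'_copper = ln(0.0713/0.0653)/(2πk) = 0.08790/(2π·409) = 3.421×10^-5 m·K/W
  R'_ceramic fibre blanket = ln(0.138/0.0713)/(2πk) = 0.6604/(2π·0.0899) = 1.169 m·K/W
ΣR = 6.218×10^-4 + 3.421×10^-5 + 1.169 = 1.170 m·K/W
Q' = ΔT/ΣR = (509 K − 299.2 K)/1.170 = 179 W/m

Q' = 179 W/m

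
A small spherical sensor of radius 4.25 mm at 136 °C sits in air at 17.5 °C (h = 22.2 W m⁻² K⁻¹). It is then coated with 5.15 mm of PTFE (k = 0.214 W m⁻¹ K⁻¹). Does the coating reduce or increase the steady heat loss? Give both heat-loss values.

Critical radius for a sphere: r_cr = 2k/h = 0.0193 m = 1.93 cm.
Outer radius after coating: r₂ = 0.00425 + 0.00515 = 0.00940 m.
Since r₁ < r_cr and r₂ ≤ r_cr, the coating moves toward the maximum at r_cr — heat loss rises.
Bare: R = 1/(4πr₁²h) = 198.5 K/W; Q = 118.5/198.5 = 0.597 W.
Coated: R = R_cond + R_conv = 88.50 K/W; Q = 118.5/88.50 = 1.34 W.

increases: 0.597 → 1.34 W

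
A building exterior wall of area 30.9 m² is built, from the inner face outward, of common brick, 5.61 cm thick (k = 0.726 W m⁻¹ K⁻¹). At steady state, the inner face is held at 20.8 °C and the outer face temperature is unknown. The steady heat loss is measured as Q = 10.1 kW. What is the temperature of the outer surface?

T_out = -4.46 °C

Series resistances:
  R_common brick = L/(kA) = 0.0561/(0.726·30.9) = 0.002501 K/W
ΣR = 0.002501 K/W
ΔT = Q·ΣR = 10100 × 0.002501 = 25.26 K
Heat flows outward, so T_out = T_in − ΔT = 20.8 − 25.26 = -4.46 °C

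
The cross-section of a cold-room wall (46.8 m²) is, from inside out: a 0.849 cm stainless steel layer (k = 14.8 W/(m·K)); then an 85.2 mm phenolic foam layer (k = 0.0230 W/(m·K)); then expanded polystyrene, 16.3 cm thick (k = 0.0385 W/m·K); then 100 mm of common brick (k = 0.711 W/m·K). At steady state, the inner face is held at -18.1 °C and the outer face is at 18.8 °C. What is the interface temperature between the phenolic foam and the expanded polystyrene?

Series thermal resistances, inner to outer:
  R_stainless steel = L/(kA) = 0.00849/(14.8·46.8) = 1.226×10^-5 K/W
  R_phenolic foam = L/(kA) = 0.0852/(0.0230·46.8) = 0.07915 K/W
  R_expanded polystyrene = L/(kA) = 0.163/(0.0385·46.8) = 0.09047 K/W
  R_common brick = L/(kA) = 0.100/(0.711·46.8) = 0.003005 K/W
ΣR = 1.226×10^-5 + 0.07915 + 0.09047 + 0.003005 = 0.1726 K/W
Q = ΔT/ΣR = (-18.1 °C − 18.8 °C)/0.1726 = -213.8 W
From the inner boundary to the phenolic foam/expanded polystyrene interface, ΣR_partial = 0.07916 K/W.
T_interface = T_in − Q·ΣR_partial = -18.1 °C − (-213.8)(0.07916) = -1.18 °C

T = -1.18 °C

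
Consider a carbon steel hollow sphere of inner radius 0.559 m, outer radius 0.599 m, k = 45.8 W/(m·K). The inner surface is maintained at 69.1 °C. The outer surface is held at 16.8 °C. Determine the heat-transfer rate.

Q = 252 kW

Q = 4πk·ΔT/(1/r₁ − 1/r₂) = 4π × 45.8 × 52.3 / (1/0.559 − 1/0.599) = 2.52×10^5 W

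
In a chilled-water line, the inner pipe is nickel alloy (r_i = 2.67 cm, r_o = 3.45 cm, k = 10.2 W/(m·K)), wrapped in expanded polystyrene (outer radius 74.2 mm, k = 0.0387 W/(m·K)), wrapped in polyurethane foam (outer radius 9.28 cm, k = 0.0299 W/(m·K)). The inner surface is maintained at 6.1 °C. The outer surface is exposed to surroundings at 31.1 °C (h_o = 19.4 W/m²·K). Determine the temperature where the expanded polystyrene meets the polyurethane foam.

T = 23.9 °C

Series thermal resistances, inner to outer:
  R'_nickel alloy = ln(0.0345/0.0267)/(2πk) = 0.2563/(2π·10.2) = 0.003999 m·K/W
  R'_expanded polystyrene = ln(0.0742/0.0345)/(2πk) = 0.7658/(2π·0.0387) = 3.149 m·K/W
  R'_polyurethane foam = ln(0.0928/0.0742)/(2πk) = 0.2237/(2π·0.0299) = 1.191 m·K/W
  R'_conv,out = 1/(2πr h) = 1/(2π·0.0928·19.4) = 0.08840 m·K/W
ΣR = 0.003999 + 3.149 + 1.191 + 0.08840 = 4.432 m·K/W
Q' = ΔT/ΣR = (6.1 °C − 31.1 °C)/4.432 = -5.641 W/m
From the inner boundary to the expanded polystyrene/polyurethane foam interface, ΣR_partial = 3.153 m·K/W.
T_interface = T_in − Q'·ΣR_partial = 6.1 °C − (-5.641)(3.153) = 23.9 °C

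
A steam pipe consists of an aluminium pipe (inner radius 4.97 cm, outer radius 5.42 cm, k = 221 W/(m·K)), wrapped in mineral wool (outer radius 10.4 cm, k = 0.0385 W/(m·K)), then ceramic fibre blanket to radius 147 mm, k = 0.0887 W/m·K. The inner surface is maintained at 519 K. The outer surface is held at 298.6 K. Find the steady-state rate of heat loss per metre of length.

Q' = 66.5 W/m

Treat each layer as a resistance in series:
  R'_aluminium = ln(0.0542/0.0497)/(2πk) = 0.08668/(2π·221) = 6.242×10^-5 m·K/W
  R'_mineral wool = ln(0.104/0.0542)/(2πk) = 0.6517/(2π·0.0385) = 2.694 m·K/W
  R'_ceramic fibre blanket = ln(0.147/0.104)/(2πk) = 0.3460/(2π·0.0887) = 0.6209 m·K/W
ΣR = 6.242×10^-5 + 2.694 + 0.6209 = 3.315 m·K/W
Q' = ΔT/ΣR = (519 K − 298.6 K)/3.315 = 66.5 W/m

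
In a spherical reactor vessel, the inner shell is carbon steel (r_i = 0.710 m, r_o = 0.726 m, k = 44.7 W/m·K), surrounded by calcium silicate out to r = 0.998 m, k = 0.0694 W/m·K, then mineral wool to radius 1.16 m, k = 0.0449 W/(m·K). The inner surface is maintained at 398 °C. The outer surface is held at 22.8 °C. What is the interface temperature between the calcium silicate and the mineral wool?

Treat each layer as a resistance in series:
  R_carbon steel = (1/0.710 − 1/0.726)/(4πk) = 0.03104/(4π·44.7) = 5.526×10^-5 K/W
  R_calcium silicate = (1/0.726 − 1/0.998)/(4πk) = 0.3754/(4π·0.0694) = 0.4305 K/W
  R_mineral wool = (1/0.998 − 1/1.16)/(4πk) = 0.1399/(4π·0.0449) = 0.2480 K/W
ΣR = 5.526×10^-5 + 0.4305 + 0.2480 = 0.6786 K/W
Q = ΔT/ΣR = (398 °C − 22.8 °C)/0.6786 = 552.9 W
From the inner boundary to the calcium silicate/mineral wool interface, ΣR_partial = 0.4306 K/W.
T_interface = T_in − Q·ΣR_partial = 398 °C − (552.9)(0.4306) = 160 °C

T = 160 °C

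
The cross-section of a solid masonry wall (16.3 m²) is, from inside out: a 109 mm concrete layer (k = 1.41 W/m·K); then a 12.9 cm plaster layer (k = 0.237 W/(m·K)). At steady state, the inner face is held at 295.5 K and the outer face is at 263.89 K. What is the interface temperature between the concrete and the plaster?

Resistance network (inner→outer):
  R_concrete = L/(kA) = 0.109/(1.41·16.3) = 0.004743 K/W
  R_plaster = L/(kA) = 0.129/(0.237·16.3) = 0.03339 K/W
ΣR = 0.004743 + 0.03339 = 0.03813 K/W
Q = ΔT/ΣR = (295.5 K − 263.89 K)/0.03813 = 829.0 W
From the inner boundary to the concrete/plaster interface, ΣR_partial = 0.004743 K/W.
T_interface = T_in − Q·ΣR_partial = 295.5 K − (829.0)(0.004743) = 291.6 K

T = 291.6 K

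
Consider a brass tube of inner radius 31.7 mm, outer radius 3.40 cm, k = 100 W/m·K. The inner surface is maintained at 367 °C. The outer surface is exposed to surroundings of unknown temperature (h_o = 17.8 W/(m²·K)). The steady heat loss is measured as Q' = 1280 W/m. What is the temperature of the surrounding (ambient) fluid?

Series resistances:
  R'_brass = ln(0.0340/0.0317)/(2πk) = 0.07004/(2π·100) = 1.115×10^-4 m·K/W
  R'_conv,out = 1/(2πr h) = 1/(2π·0.0340·17.8) = 0.2630 m·K/W
ΣR = 0.2631 m·K/W
ΔT = Q'·ΣR = 1280 × 0.2631 = 336.8 K
Heat flows outward, so T_out = T_in − ΔT = 367 − 336.8 = 30.2 °C

T_out = 30.2 °C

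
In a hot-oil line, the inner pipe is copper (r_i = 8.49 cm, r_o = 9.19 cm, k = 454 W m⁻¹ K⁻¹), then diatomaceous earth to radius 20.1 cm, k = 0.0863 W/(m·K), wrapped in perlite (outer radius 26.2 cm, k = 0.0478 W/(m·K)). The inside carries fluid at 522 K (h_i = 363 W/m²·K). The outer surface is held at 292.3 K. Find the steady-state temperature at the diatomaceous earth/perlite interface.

Resistance network (inner→outer):
  R'_conv,in = 1/(2πr h) = 1/(2π·0.0849·363) = 0.005164 m·K/W
  R'_copper = ln(0.0919/0.0849)/(2πk) = 0.07923/(2π·454) = 2.777×10^-5 m·K/W
  R'_diatomaceous earth = ln(0.201/0.0919)/(2πk) = 0.7826/(2π·0.0863) = 1.443 m·K/W
  R'_perlite = ln(0.262/0.201)/(2πk) = 0.2650/(2π·0.0478) = 0.8825 m·K/W
ΣR = 0.005164 + 2.777×10^-5 + 1.443 + 0.8825 = 2.331 m·K/W
Q' = ΔT/ΣR = (522 K − 292.3 K)/2.331 = 98.54 W/m
From the inner boundary to the diatomaceous earth/perlite interface, ΣR_partial = 1.448 m·K/W.
T_interface = T_in − Q'·ΣR_partial = 522 K − (98.54)(1.448) = 379 K

T = 379 K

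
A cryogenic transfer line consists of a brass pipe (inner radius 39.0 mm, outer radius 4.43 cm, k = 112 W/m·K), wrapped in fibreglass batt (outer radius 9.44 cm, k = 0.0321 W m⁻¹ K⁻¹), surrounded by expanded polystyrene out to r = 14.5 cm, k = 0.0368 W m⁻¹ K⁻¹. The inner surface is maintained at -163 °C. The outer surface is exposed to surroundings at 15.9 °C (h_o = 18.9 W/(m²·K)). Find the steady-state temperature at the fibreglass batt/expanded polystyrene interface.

Treat each layer as a resistance in series:
  R'_brass = ln(0.0443/0.0390)/(2πk) = 0.1274/(2π·112) = 1.811×10^-4 m·K/W
  R'_fibreglass batt = ln(0.0944/0.0443)/(2πk) = 0.7566/(2π·0.0321) = 3.751 m·K/W
  R'_expanded polystyrene = ln(0.145/0.0944)/(2πk) = 0.4292/(2π·0.0368) = 1.856 m·K/W
  R'_conv,out = 1/(2πr h) = 1/(2π·0.145·18.9) = 0.05808 m·K/W
ΣR = 1.811×10^-4 + 3.751 + 1.856 + 0.05808 = 5.665 m·K/W
Q' = ΔT/ΣR = (-163 °C − 15.9 °C)/5.665 = -31.58 W/m
From the inner boundary to the fibreglass batt/expanded polystyrene interface, ΣR_partial = 3.751 m·K/W.
T_interface = T_in − Q'·ΣR_partial = -163 °C − (-31.58)(3.751) = -44.5 °C

T = -44.5 °C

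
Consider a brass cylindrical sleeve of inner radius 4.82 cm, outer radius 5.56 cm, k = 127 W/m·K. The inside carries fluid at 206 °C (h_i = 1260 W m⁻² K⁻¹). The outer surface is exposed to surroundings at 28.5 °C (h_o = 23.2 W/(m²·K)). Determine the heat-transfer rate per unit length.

Q' = 1410 W/m

Resistance network (inner→outer):
  R'_conv,in = 1/(2πr h) = 1/(2π·0.0482·1260) = 0.002621 m·K/W
  R'_brass = ln(0.0556/0.0482)/(2πk) = 0.1428/(2π·127) = 1.790×10^-4 m·K/W
  R'_conv,out = 1/(2πr h) = 1/(2π·0.0556·23.2) = 0.1234 m·K/W
ΣR = 0.002621 + 1.790×10^-4 + 0.1234 = 0.1262 m·K/W
Q' = ΔT/ΣR = (206 °C − 28.5 °C)/0.1262 = 1410 W/m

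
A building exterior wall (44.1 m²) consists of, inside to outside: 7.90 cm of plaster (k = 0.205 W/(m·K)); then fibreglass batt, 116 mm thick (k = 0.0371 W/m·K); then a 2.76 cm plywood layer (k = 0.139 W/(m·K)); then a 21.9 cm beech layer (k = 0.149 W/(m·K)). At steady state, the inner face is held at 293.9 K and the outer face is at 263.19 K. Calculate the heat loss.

Series thermal resistances, inner to outer:
  R_plaster = L/(kA) = 0.0790/(0.205·44.1) = 0.008738 K/W
  R_fibreglass batt = L/(kA) = 0.116/(0.0371·44.1) = 0.07090 K/W
  R_plywood = L/(kA) = 0.0276/(0.139·44.1) = 0.004503 K/W
  R_beech = L/(kA) = 0.219/(0.149·44.1) = 0.03333 K/W
ΣR = 0.008738 + 0.07090 + 0.004503 + 0.03333 = 0.1175 K/W
Q = ΔT/ΣR = (293.9 K − 263.19 K)/0.1175 = 261 W

Q = 261 W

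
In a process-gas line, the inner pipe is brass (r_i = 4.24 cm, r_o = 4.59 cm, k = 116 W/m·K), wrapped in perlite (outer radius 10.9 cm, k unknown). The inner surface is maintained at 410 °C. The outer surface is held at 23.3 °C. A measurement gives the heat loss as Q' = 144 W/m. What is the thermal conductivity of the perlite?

k = 0.0513 W/m·K

ΣR = ΔT/Q' = |410 − 23.3|/144 = 2.685 m·K/W
Known resistances:
  R'_brass = ln(0.0459/0.0424)/(2πk) = 0.07932/(2π·116) = 1.088×10^-4 m·K/W
R_perlite = ΣR − ΣR_known = 2.685 − 1.088×10^-4 = 2.685 m·K/W
ln(r₂/r₁)/(2πk) = 2.685 ⇒ k = 0.8649/(2π·2.685) = 0.0513 W/m·K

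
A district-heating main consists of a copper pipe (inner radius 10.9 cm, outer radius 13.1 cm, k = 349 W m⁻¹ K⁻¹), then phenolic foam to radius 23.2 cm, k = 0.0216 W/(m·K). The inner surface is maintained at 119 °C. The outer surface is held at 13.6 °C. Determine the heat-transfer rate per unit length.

Q' = 25.0 W/m

Treat each layer as a resistance in series:
  R'_copper = ln(0.131/0.109)/(2πk) = 0.1838/(2π·349) = 8.384×10^-5 m·K/W
  R'_phenolic foam = ln(0.232/0.131)/(2πk) = 0.5715/(2π·0.0216) = 4.211 m·K/W
ΣR = 8.384×10^-5 + 4.211 = 4.211 m·K/W
Q' = ΔT/ΣR = (119 °C − 13.6 °C)/4.211 = 25.0 W/m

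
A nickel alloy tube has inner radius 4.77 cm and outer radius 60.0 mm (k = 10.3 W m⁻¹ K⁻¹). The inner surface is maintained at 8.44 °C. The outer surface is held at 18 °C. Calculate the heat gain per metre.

Q' = 2πk·ΔT/ln(r₂/r₁) = 2π × 10.3 × 9.56 / ln(0.0600/0.0477) = 2700 W/m

Q' = 2.70 kW/m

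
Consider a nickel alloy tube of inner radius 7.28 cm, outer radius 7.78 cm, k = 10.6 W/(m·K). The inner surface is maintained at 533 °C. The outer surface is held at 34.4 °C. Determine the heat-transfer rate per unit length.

Q' = 500 kW/m

Q' = 2πk·ΔT/ln(r₂/r₁) = 2π × 10.6 × 498.6 / ln(0.0778/0.0728) = 5.00×10^5 W/m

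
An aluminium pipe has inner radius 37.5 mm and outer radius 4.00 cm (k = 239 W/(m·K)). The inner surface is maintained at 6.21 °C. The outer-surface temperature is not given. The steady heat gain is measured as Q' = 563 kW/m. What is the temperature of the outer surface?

T_out = 30.4 °C

Series resistances:
  R'_aluminium = ln(0.0400/0.0375)/(2πk) = 0.06454/(2π·239) = 4.298×10^-5 m·K/W
ΣR = 4.298×10^-5 m·K/W
ΔT = Q'·ΣR = 5.63×10^5 × 4.298×10^-5 = 24.20 K
Heat flows inward, so T_out = T_in + ΔT = 6.21 + 24.20 = 30.4 °C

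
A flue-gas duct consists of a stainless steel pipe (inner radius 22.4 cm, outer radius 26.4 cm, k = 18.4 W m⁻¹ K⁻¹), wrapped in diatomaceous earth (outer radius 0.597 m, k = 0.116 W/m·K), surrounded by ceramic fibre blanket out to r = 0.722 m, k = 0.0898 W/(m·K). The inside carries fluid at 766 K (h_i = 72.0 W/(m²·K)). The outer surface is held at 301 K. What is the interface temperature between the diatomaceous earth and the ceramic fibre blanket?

Series thermal resistances, inner to outer:
  R'_conv,in = 1/(2πr h) = 1/(2π·0.224·72.0) = 0.009868 m·K/W
  R'_stainless steel = ln(0.264/0.224)/(2πk) = 0.1643/(2π·18.4) = 0.001421 m·K/W
  R'_diatomaceous earth = ln(0.597/0.264)/(2πk) = 0.8160/(2π·0.116) = 1.120 m·K/W
  R'_ceramic fibre blanket = ln(0.722/0.597)/(2πk) = 0.1901/(2π·0.0898) = 0.3369 m·K/W
ΣR = 0.009868 + 0.001421 + 1.120 + 0.3369 = 1.468 m·K/W
Q' = ΔT/ΣR = (766 K − 301 K)/1.468 = 316.8 W/m
From the inner boundary to the diatomaceous earth/ceramic fibre blanket interface, ΣR_partial = 1.131 m·K/W.
T_interface = T_in − Q'·ΣR_partial = 766 K − (316.8)(1.131) = 408 K

T = 408 K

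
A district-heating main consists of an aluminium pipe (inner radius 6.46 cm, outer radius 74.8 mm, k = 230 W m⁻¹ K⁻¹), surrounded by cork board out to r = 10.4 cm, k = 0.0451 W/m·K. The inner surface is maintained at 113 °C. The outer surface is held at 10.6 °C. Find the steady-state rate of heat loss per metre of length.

Q' = 88.0 W/m

Treat each layer as a resistance in series:
  R'_aluminium = ln(0.0748/0.0646)/(2πk) = 0.1466/(2π·230) = 1.014×10^-4 m·K/W
  R'_cork board = ln(0.104/0.0748)/(2πk) = 0.3296/(2π·0.0451) = 1.163 m·K/W
ΣR = 1.014×10^-4 + 1.163 = 1.163 m·K/W
Q' = ΔT/ΣR = (113 °C − 10.6 °C)/1.163 = 88.0 W/m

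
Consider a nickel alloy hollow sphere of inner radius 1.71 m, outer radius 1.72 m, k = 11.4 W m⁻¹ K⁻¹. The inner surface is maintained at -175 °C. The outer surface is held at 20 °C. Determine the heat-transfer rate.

Q = 8220 kW

Q = 4πk·ΔT/(1/r₁ − 1/r₂) = 4π × 11.4 × 195 / (1/1.71 − 1/1.72) = 8.22×10^6 W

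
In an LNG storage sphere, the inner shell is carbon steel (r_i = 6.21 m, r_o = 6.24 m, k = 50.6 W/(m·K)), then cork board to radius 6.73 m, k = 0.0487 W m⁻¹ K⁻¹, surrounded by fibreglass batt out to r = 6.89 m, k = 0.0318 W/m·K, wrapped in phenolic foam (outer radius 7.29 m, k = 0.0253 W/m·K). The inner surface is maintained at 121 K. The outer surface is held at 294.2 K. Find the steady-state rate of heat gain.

Treat each layer as a resistance in series:
  R_carbon steel = (1/6.21 − 1/6.24)/(4πk) = 7.742×10^-4/(4π·50.6) = 1.218×10^-6 K/W
  R_cork board = (1/6.24 − 1/6.73)/(4πk) = 0.01167/(4π·0.0487) = 0.01907 K/W
  R_fibreglass batt = (1/6.73 − 1/6.89)/(4πk) = 0.003451/(4π·0.0318) = 0.008635 K/W
  R_phenolic foam = (1/6.89 − 1/7.29)/(4πk) = 0.007964/(4π·0.0253) = 0.02505 K/W
ΣR = 1.218×10^-6 + 0.01907 + 0.008635 + 0.02505 = 0.05276 K/W
Q = ΔT/ΣR = (121 K − 294.2 K)/0.05276 = -3280 W
(Negative Q ⇒ heat flows inward; heat gain = 3280 W.)

Q = 3280 W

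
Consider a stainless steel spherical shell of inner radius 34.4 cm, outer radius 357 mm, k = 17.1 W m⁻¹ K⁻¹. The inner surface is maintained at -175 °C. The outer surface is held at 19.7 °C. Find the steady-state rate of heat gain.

Q = 3.95×10^5 W

Q = 4πk·ΔT/(1/r₁ − 1/r₂) = 4π × 17.1 × 194.7 / (1/0.344 − 1/0.357) = 3.95×10^5 W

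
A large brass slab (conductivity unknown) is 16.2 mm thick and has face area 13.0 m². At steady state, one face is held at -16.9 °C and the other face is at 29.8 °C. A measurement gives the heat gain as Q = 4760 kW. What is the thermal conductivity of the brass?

ΣR = ΔT/Q = |-16.9 − 29.8|/4.76×10^6 = 9.811×10^-6 K/W
L/(kA) = 9.811×10^-6 ⇒ k = 0.0162/(9.811×10^-6·13.0) = 127 W/m·K

k = 127 W/m·K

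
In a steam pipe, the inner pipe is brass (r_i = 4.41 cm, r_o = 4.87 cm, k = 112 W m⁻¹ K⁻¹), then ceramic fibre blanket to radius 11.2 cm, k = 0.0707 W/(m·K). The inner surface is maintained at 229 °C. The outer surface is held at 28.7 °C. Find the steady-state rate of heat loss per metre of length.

Series thermal resistances, inner to outer:
  R'_brass = ln(0.0487/0.0441)/(2πk) = 0.09922/(2π·112) = 1.410×10^-4 m·K/W
  R'_ceramic fibre blanket = ln(0.112/0.0487)/(2πk) = 0.8328/(2π·0.0707) = 1.875 m·K/W
ΣR = 1.410×10^-4 + 1.875 = 1.875 m·K/W
Q' = ΔT/ΣR = (229 °C − 28.7 °C)/1.875 = 107 W/m

Q' = 107 W/m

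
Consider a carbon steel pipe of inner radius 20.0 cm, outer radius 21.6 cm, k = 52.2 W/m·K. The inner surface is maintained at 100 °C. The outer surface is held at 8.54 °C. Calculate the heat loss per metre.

Q' = 390 kW/m

Q' = 2πk·ΔT/ln(r₂/r₁) = 2π × 52.2 × 91.46 / ln(0.216/0.200) = 3.90×10^5 W/m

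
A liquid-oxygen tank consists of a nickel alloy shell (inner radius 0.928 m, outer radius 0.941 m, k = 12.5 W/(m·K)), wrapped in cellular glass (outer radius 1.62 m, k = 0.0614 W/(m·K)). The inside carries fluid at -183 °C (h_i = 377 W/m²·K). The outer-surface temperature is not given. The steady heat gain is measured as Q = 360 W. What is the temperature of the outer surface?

Sum the resistances:
  R_conv,in = 1/(4πr²h) = 1/(4π·0.928²·377) = 2.451×10^-4 K/W
  R_nickel alloy = (1/0.928 − 1/0.941)/(4πk) = 0.01489/(4π·12.5) = 9.477×10^-5 K/W
  R_cellular glass = (1/0.941 − 1/1.62)/(4πk) = 0.4454/(4π·0.0614) = 0.5773 K/W
ΣR = 0.5776 K/W
ΔT = Q·ΣR = 360 × 0.5776 = 207.9 K
Heat flows inward, so T_out = T_in + ΔT = -183 + 207.9 = 24.9 °C

T_out = 24.9 °C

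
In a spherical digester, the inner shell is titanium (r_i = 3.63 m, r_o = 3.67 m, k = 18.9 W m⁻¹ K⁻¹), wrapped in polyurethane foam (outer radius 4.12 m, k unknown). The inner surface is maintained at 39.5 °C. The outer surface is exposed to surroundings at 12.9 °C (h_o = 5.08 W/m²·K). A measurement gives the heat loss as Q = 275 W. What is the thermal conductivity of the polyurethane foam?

ΣR = ΔT/Q = |39.5 − 12.9|/275 = 0.09673 K/W
Known resistances:
  R_titanium = (1/3.63 − 1/3.67)/(4πk) = 0.003003/(4π·18.9) = 1.264×10^-5 K/W
  R_conv,out = 1/(4πr²h) = 1/(4π·4.12²·5.08) = 9.229×10^-4 K/W
R_polyurethane foam = ΣR − ΣR_known = 0.09673 − 9.355×10^-4 = 0.09579 K/W
(1/r₁−1/r₂)/(4πk) = 0.09579 ⇒ k = 0.02976/(4π·0.09579) = 0.0247 W/m·K

k = 0.0247 W/m·K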